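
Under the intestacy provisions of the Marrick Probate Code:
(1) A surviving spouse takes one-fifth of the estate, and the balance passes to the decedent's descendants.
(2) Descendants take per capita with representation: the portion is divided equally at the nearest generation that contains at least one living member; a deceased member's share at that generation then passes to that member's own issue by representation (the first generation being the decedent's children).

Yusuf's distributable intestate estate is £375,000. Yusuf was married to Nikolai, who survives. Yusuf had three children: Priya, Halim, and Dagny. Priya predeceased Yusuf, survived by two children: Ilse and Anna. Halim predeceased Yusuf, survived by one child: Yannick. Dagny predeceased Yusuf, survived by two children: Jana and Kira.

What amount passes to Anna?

Anna receives £60,000.

Nikolai takes one-fifth of £375,000 = £75,000. The remaining £300,000 passes to the descendants.
No child survives, so the initial division is made at the grandchildren's generation.
The descendants' portion (£300,000) is divided into 5 shares of £60,000: Ilse, Anna, Yannick, Jana, and Kira each take £60,000.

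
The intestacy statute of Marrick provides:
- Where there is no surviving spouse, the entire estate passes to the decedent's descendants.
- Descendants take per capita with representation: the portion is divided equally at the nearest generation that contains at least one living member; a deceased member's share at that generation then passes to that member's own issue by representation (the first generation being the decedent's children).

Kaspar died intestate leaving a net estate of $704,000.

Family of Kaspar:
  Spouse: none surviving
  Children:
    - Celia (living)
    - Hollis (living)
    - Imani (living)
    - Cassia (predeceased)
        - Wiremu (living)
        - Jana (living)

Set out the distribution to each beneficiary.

The entire $704,000 passes to the descendants.
That amount ($704,000) is divided into 4 shares of $176,000: Celia, Hollis, and Imani each take $176,000; Cassia's $176,000 share passes to Cassia's issue.
Cassia's share ($176,000) is divided into 2 shares of $88,000: Wiremu and Jana each take $88,000.

Celia: $176,000; Hollis: $176,000; Imani: $176,000; Wiremu: $88,000; Jana: $88,000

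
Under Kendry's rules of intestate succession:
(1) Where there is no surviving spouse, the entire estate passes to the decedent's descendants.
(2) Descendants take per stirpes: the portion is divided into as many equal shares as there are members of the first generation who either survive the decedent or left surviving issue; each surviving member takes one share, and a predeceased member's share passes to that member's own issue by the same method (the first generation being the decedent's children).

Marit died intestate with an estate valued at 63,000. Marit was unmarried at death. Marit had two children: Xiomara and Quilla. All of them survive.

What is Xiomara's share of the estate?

The entire 63,000 passes to the descendants.
That amount (63,000) is divided into 2 shares of 31,500: Xiomara and Quilla each take 31,500.

Xiomara receives 31,500.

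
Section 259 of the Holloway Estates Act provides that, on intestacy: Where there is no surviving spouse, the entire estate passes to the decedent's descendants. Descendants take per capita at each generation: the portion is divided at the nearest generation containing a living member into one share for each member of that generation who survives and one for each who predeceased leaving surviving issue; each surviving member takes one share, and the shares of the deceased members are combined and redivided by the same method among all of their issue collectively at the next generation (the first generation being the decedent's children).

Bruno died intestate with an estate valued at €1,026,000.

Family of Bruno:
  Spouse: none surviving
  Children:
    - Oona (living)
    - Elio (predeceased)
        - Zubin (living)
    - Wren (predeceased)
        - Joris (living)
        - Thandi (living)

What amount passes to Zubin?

Zubin receives €228,000.

The entire €1,026,000 passes to the descendants.
That amount (€1,026,000) is divided at the children's generation into 3 shares of €342,000. Oona takes €342,000. The 2 shares of the deceased (Elio and Wren) are combined into a pool of €684,000.
That pool (€684,000) is divided at the grandchildren's generation equally among Zubin, Joris, and Thandi: €228,000 each.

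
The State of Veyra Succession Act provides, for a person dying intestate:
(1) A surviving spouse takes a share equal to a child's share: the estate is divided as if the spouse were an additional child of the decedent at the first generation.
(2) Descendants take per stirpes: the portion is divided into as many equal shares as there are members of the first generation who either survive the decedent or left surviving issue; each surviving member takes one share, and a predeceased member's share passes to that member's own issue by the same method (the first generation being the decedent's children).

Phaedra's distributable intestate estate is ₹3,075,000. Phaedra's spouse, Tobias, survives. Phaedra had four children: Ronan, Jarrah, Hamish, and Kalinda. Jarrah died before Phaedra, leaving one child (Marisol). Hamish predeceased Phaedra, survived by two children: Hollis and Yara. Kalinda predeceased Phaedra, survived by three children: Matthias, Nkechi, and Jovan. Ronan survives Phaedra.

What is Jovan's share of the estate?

The spouse counts as an additional share at the children's level, so there are 5 primary shares of ₹615,000. Tobias takes one such share (₹615,000).
The children's combined portion (₹2,460,000) is divided into 4 shares of ₹615,000: Ronan takes ₹615,000; Jarrah's ₹615,000 share passes to Jarrah's issue; Hamish's ₹615,000 share passes to Hamish's issue; Kalinda's ₹615,000 share passes to Kalinda's issue.
Jarrah's share (₹615,000) passes entirely to Marisol.
Hamish's share (₹615,000) is divided into 2 shares of ₹307,500: Hollis and Yara each take ₹307,500.
Kalinda's share (₹615,000) is divided into 3 shares of ₹205,000: Matthias, Nkechi, and Jovan each take ₹205,000.

Jovan receives ₹205,000.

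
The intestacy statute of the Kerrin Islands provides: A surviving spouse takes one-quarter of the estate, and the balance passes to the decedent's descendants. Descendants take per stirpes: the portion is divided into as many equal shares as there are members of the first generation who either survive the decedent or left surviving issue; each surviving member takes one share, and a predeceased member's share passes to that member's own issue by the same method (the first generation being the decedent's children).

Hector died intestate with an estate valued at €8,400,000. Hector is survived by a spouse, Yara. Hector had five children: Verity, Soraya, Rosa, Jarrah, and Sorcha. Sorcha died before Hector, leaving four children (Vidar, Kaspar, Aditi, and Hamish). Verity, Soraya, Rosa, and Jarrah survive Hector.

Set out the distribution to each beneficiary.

Yara takes one-quarter of €8,400,000 = €2,100,000. The remaining €6,300,000 passes to the descendants.
The descendants' portion (€6,300,000) is divided into 5 shares of €1,260,000: Verity, Soraya, Rosa, and Jarrah each take €1,260,000; Sorcha's €1,260,000 share passes to Sorcha's issue.
Sorcha's share (€1,260,000) is divided into 4 shares of €315,000: Vidar, Kaspar, Aditi, and Hamish each take €315,000.

Yara: €2,100,000; Verity: €1,260,000; Soraya: €1,260,000; Rosa: €1,260,000; Jarrah: €1,260,000; Vidar: €315,000; Kaspar: €315,000; Aditi: €315,000; Hamish: €315,000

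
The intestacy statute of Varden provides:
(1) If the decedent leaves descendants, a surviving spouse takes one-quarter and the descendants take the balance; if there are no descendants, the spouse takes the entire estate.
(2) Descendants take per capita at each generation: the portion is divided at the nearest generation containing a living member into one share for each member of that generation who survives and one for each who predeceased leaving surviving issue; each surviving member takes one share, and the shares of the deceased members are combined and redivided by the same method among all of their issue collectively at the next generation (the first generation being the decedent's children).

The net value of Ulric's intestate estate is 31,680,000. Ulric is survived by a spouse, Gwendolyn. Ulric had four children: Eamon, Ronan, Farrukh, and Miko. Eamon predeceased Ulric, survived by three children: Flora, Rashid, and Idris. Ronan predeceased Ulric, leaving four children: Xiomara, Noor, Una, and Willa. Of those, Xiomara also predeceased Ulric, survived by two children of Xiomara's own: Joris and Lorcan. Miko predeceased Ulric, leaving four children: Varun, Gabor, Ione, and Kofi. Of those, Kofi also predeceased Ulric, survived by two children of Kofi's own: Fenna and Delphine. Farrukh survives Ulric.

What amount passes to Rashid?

Gwendolyn takes one-quarter of 31,680,000 = 7,920,000. The remaining 23,760,000 passes to the descendants.
The descendants' portion (23,760,000) is divided at the children's generation into 4 shares of 5,940,000. Farrukh takes 5,940,000. The 3 shares of the deceased (Eamon, Ronan, and Miko) are combined into a pool of 17,820,000.
That pool (17,820,000) is divided at the grandchildren's generation into 11 shares of 1,620,000. Flora, Rashid, Idris, Noor, Una, Willa, Varun, Gabor, and Ione each take 1,620,000. The 2 shares of the deceased (Xiomara and Kofi) are combined into a pool of 3,240,000.
That pool (3,240,000) is divided at the great-grandchildren's generation equally among Joris, Lorcan, Fenna, and Delphine: 810,000 each.

Rashid receives 1,620,000.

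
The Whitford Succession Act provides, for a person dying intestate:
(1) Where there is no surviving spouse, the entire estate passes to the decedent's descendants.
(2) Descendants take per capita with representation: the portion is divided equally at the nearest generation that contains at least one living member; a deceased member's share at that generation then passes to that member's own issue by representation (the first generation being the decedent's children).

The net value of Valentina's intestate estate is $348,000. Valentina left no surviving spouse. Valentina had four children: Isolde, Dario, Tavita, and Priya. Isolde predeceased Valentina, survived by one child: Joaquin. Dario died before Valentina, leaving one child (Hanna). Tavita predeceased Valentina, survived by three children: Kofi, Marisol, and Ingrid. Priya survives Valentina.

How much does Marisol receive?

The entire $348,000 passes to the descendants.
That amount ($348,000) is divided into 4 shares of $87,000: Priya takes $87,000; Isolde's $87,000 share passes to Isolde's issue; Dario's $87,000 share passes to Dario's issue; Tavita's $87,000 share passes to Tavita's issue.
Isolde's share ($87,000) passes entirely to Joaquin.
Dario's share ($87,000) passes entirely to Hanna.
Tavita's share ($87,000) is divided into 3 shares of $29,000: Kofi, Marisol, and Ingrid each take $29,000.

Marisol receives $29,000.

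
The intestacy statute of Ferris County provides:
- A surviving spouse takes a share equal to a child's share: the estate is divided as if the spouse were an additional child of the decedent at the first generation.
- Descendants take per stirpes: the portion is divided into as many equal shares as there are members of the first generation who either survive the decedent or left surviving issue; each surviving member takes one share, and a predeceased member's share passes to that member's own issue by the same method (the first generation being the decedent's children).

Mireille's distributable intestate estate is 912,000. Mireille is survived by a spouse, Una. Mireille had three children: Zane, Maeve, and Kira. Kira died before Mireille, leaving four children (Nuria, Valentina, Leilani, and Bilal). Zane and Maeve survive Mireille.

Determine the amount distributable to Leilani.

The spouse counts as an additional share at the children's level, so there are 4 primary shares of 228,000. Una takes one such share (228,000).
The children's combined portion (684,000) is divided into 3 shares of 228,000: Zane and Maeve each take 228,000; Kira's 228,000 share passes to Kira's issue.
Kira's share (228,000) is divided into 4 shares of 57,000: Nuria, Valentina, Leilani, and Bilal each take 57,000.

Leilani receives 57,000.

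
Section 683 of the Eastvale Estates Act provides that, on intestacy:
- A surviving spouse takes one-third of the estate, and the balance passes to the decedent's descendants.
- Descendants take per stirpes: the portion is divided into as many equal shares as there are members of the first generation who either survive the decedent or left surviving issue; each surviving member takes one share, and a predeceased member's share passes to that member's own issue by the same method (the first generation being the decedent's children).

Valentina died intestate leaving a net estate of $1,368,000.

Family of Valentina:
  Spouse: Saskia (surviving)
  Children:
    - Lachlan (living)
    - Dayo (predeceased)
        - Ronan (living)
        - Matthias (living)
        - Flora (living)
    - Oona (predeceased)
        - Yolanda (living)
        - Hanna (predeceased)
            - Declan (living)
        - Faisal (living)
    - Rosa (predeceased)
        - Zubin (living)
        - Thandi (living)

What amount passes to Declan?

Declan receives $76,000.

Saskia takes one-third of $1,368,000 = $456,000. The remaining $912,000 passes to the descendants.
The descendants' portion ($912,000) is divided into 4 shares of $228,000: Lachlan takes $228,000; Dayo's $228,000 share passes to Dayo's issue; Oona's $228,000 share passes to Oona's issue; Rosa's $228,000 share passes to Rosa's issue.
Dayo's share ($228,000) is divided into 3 shares of $76,000: Ronan, Matthias, and Flora each take $76,000.
Oona's share ($228,000) is divided into 3 shares of $76,000: Yolanda and Faisal each take $76,000; Hanna's $76,000 share passes to Hanna's issue.
Hanna's share ($76,000) passes entirely to Declan.
Rosa's share ($228,000) is divided into 2 shares of $114,000: Zubin and Thandi each take $114,000.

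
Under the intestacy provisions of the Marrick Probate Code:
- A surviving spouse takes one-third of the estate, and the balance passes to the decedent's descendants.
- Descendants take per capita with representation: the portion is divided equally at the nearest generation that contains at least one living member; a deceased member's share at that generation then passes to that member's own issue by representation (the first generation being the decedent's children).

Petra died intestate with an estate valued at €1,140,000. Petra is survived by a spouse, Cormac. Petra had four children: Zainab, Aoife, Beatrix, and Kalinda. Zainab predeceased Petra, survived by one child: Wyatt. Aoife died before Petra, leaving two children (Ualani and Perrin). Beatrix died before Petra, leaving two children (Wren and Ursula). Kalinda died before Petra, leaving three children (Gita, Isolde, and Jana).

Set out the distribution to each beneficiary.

Cormac takes one-third of €1,140,000 = €380,000. The remaining €760,000 passes to the descendants.
No child survives, so the initial division is made at the grandchildren's generation.
The descendants' portion (€760,000) is divided into 8 shares of €95,000: Wyatt, Ualani, Perrin, Wren, Ursula, Gita, Isolde, and Jana each take €95,000.

Cormac: €380,000; Wyatt: €95,000; Ualani: €95,000; Perrin: €95,000; Wren: €95,000; Ursula: €95,000; Gita: €95,000; Isolde: €95,000; Jana: €95,000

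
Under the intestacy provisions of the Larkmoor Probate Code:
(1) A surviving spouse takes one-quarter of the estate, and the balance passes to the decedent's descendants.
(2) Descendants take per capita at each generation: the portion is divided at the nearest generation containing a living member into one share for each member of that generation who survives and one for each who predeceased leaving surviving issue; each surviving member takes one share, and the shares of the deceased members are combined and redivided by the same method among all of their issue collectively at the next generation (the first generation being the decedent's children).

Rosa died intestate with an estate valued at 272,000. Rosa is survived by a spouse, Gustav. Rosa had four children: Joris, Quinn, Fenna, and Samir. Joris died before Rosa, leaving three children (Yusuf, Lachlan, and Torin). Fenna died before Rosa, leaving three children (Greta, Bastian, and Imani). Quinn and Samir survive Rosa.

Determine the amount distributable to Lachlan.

Gustav takes one-quarter of 272,000 = 68,000. The remaining 204,000 passes to the descendants.
The descendants' portion (204,000) is divided at the children's generation into 4 shares of 51,000. Quinn and Samir each take 51,000. The 2 shares of the deceased (Joris and Fenna) are combined into a pool of 102,000.
That pool (102,000) is divided at the grandchildren's generation equally among Yusuf, Lachlan, Torin, Greta, Bastian, and Imani: 17,000 each.

Lachlan receives 17,000.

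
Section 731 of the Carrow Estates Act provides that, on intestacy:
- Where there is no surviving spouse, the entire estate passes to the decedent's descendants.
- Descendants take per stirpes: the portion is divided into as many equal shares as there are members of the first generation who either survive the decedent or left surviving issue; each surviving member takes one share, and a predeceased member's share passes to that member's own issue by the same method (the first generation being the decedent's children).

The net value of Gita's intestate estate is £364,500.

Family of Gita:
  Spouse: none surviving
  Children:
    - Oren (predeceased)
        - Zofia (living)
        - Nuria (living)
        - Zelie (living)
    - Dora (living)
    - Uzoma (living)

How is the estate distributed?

Zofia: £40,500; Nuria: £40,500; Zelie: £40,500; Dora: £121,500; Uzoma: £121,500

The entire £364,500 passes to the descendants.
That amount (£364,500) is divided into 3 shares of £121,500: Dora and Uzoma each take £121,500; Oren's £121,500 share passes to Oren's issue.
Oren's share (£121,500) is divided into 3 shares of £40,500: Zofia, Nuria, and Zelie each take £40,500.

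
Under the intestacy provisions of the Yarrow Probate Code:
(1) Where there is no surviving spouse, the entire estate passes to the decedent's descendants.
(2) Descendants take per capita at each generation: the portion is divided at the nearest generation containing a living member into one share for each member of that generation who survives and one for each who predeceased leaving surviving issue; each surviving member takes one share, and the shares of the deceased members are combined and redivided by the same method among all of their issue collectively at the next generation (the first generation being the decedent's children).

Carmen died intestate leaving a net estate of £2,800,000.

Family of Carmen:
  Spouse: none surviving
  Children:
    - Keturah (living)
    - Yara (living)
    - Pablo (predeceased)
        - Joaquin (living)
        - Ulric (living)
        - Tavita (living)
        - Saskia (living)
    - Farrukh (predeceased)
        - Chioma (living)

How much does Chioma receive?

The entire £2,800,000 passes to the descendants.
That amount (£2,800,000) is divided at the children's generation into 4 shares of £700,000. Keturah and Yara each take £700,000. The 2 shares of the deceased (Pablo and Farrukh) are combined into a pool of £1,400,000.
That pool (£1,400,000) is divided at the grandchildren's generation equally among Joaquin, Ulric, Tavita, Saskia, and Chioma: £280,000 each.

Chioma receives £280,000.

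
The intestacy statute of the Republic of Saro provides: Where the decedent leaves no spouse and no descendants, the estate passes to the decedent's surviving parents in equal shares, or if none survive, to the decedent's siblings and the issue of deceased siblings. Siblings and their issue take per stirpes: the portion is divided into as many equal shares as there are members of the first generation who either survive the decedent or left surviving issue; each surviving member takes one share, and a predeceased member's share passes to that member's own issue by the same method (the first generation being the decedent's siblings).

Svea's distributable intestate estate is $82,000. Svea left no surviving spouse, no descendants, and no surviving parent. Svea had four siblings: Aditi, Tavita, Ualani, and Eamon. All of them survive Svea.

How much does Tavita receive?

Tavita receives $20,500.

The entire $82,000 passes to the siblings and their issue.
That amount ($82,000) is divided into 4 shares of $20,500: Aditi, Tavita, Ualani, and Eamon each take $20,500.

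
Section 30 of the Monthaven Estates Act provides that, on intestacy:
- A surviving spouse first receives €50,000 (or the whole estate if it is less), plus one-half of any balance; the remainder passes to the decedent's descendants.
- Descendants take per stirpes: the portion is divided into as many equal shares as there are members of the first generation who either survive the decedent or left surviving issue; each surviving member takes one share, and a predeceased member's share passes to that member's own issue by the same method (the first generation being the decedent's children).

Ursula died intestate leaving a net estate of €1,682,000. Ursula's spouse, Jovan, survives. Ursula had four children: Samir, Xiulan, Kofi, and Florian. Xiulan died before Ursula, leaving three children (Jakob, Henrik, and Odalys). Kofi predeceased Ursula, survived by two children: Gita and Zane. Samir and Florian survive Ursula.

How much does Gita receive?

Jovan first takes €50,000, leaving a balance of €1,632,000. Jovan then takes one-half of the balance (€816,000), for a total of €866,000. The remaining €816,000 passes to the descendants.
The descendants' portion (€816,000) is divided into 4 shares of €204,000: Samir and Florian each take €204,000; Xiulan's €204,000 share passes to Xiulan's issue; Kofi's €204,000 share passes to Kofi's issue.
Xiulan's share (€204,000) is divided into 3 shares of €68,000: Jakob, Henrik, and Odalys each take €68,000.
Kofi's share (€204,000) is divided into 2 shares of €102,000: Gita and Zane each take €102,000.

Gita receives €102,000.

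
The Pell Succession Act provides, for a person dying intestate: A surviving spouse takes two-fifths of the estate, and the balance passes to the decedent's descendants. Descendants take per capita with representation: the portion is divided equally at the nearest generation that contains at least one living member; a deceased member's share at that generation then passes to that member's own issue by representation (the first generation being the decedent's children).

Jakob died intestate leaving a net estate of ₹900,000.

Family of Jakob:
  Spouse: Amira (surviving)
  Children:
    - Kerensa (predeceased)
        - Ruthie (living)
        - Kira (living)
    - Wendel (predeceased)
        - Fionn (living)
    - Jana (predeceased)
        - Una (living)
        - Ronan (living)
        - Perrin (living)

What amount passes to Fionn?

Fionn receives ₹90,000.

Amira takes two-fifths of ₹900,000 = ₹360,000. The remaining ₹540,000 passes to the descendants.
No child survives, so the initial division is made at the grandchildren's generation.
The descendants' portion (₹540,000) is divided into 6 shares of ₹90,000: Ruthie, Kira, Fionn, Una, Ronan, and Perrin each take ₹90,000.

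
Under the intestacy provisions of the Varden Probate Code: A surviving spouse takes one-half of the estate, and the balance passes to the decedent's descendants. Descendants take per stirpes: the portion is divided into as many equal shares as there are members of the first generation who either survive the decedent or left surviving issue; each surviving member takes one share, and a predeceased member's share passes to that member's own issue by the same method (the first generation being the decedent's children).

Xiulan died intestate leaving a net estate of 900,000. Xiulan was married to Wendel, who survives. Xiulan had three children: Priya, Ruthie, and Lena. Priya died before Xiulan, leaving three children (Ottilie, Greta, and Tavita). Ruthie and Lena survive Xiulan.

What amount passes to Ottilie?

Wendel takes one-half of 900,000 = 450,000. The remaining 450,000 passes to the descendants.
The descendants' portion (450,000) is divided into 3 shares of 150,000: Ruthie and Lena each take 150,000; Priya's 150,000 share passes to Priya's issue.
Priya's share (150,000) is divided into 3 shares of 50,000: Ottilie, Greta, and Tavita each take 50,000.

Ottilie receives 50,000.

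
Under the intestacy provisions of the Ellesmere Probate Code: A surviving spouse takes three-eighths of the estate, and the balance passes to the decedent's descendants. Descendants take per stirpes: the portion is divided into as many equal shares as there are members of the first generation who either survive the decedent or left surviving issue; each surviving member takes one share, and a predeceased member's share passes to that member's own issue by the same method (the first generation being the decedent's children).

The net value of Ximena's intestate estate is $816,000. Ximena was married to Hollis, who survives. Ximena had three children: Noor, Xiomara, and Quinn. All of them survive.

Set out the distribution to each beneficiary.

Hollis: $306,000; Noor: $170,000; Xiomara: $170,000; Quinn: $170,000

Hollis takes three-eighths of $816,000 = $306,000. The remaining $510,000 passes to the descendants.
The descendants' portion ($510,000) is divided into 3 shares of $170,000: Noor, Xiomara, and Quinn each take $170,000.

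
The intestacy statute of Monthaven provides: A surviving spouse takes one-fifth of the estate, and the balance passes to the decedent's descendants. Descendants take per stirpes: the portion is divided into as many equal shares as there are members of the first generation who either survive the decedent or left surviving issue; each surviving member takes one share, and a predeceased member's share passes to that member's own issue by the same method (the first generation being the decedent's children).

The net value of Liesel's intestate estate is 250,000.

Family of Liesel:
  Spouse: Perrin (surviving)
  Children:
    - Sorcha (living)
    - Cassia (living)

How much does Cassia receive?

Perrin takes one-fifth of 250,000 = 50,000. The remaining 200,000 passes to the descendants.
The descendants' portion (200,000) is divided into 2 shares of 100,000: Sorcha and Cassia each take 100,000.

Cassia receives 100,000.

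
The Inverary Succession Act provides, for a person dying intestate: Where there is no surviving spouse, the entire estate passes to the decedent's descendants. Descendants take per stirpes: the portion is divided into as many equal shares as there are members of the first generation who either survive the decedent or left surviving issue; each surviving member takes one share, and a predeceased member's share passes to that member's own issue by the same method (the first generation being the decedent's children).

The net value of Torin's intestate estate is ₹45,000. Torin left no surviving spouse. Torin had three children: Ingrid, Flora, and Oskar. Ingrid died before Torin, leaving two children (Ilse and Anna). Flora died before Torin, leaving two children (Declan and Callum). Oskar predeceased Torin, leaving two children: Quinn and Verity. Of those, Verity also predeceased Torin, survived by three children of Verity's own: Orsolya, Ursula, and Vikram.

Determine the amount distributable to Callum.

Callum receives ₹7,500.

The entire ₹45,000 passes to the descendants.
That amount (₹45,000) is divided into 3 shares of ₹15,000: Ingrid's ₹15,000 share passes to Ingrid's issue; Flora's ₹15,000 share passes to Flora's issue; Oskar's ₹15,000 share passes to Oskar's issue.
Ingrid's share (₹15,000) is divided into 2 shares of ₹7,500: Ilse and Anna each take ₹7,500.
Flora's share (₹15,000) is divided into 2 shares of ₹7,500: Declan and Callum each take ₹7,500.
Oskar's share (₹15,000) is divided into 2 shares of ₹7,500: Quinn takes ₹7,500; Verity's ₹7,500 share passes to Verity's issue.
Verity's share (₹7,500) is divided into 3 shares of ₹2,500: Orsolya, Ursula, and Vikram each take ₹2,500.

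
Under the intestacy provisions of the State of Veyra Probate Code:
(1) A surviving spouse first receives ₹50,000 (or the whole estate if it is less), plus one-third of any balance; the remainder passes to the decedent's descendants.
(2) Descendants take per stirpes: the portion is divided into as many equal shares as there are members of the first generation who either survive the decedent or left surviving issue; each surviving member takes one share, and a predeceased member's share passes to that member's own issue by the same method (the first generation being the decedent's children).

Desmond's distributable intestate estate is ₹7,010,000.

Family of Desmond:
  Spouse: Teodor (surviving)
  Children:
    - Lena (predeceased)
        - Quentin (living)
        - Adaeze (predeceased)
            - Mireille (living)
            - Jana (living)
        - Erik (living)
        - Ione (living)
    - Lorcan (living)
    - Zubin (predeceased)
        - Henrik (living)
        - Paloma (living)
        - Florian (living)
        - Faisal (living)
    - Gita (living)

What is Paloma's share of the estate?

Paloma receives ₹290,000.

Teodor first takes ₹50,000, leaving a balance of ₹6,960,000. Teodor then takes one-third of the balance (₹2,320,000), for a total of ₹2,370,000. The remaining ₹4,640,000 passes to the descendants.
The descendants' portion (₹4,640,000) is divided into 4 shares of ₹1,160,000: Lorcan and Gita each take ₹1,160,000; Lena's ₹1,160,000 share passes to Lena's issue; Zubin's ₹1,160,000 share passes to Zubin's issue.
Lena's share (₹1,160,000) is divided into 4 shares of ₹290,000: Quentin, Erik, and Ione each take ₹290,000; Adaeze's ₹290,000 share passes to Adaeze's issue.
Adaeze's share (₹290,000) is divided into 2 shares of ₹145,000: Mireille and Jana each take ₹145,000.
Zubin's share (₹1,160,000) is divided into 4 shares of ₹290,000: Henrik, Paloma, Florian, and Faisal each take ₹290,000.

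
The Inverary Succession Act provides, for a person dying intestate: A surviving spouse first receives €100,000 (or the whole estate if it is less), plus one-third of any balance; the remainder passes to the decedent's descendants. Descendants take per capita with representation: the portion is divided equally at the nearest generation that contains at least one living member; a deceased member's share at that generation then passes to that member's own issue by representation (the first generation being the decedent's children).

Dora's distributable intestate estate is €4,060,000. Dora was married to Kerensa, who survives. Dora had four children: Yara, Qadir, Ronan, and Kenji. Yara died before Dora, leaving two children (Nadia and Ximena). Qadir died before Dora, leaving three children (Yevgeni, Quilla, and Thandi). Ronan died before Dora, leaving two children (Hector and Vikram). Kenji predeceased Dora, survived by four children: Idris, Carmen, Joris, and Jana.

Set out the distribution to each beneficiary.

Kerensa first takes €100,000, leaving a balance of €3,960,000. Kerensa then takes one-third of the balance (€1,320,000), for a total of €1,420,000. The remaining €2,640,000 passes to the descendants.
No child survives, so the initial division is made at the grandchildren's generation.
The descendants' portion (€2,640,000) is divided into 11 shares of €240,000: Nadia, Ximena, Yevgeni, Quilla, Thandi, Hector, Vikram, Idris, Carmen, Joris, and Jana each take €240,000.

Kerensa: €1,420,000; Nadia: €240,000; Ximena: €240,000; Yevgeni: €240,000; Quilla: €240,000; Thandi: €240,000; Hector: €240,000; Vikram: €240,000; Idris: €240,000; Carmen: €240,000; Joris: €240,000; Jana: €240,000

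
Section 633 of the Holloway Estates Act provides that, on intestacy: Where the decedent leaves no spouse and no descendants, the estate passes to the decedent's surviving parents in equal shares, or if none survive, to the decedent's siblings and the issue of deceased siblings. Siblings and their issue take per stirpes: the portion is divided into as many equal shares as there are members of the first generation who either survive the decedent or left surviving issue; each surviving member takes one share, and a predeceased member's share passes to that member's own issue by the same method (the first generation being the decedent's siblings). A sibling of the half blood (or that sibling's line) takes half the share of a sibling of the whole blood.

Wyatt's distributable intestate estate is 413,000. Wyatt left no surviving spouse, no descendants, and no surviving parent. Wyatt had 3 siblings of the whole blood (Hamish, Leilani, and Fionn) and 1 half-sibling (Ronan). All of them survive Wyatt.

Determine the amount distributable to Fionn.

The entire 413,000 passes to the siblings and their issue.
Counting each half-blood sibling's line as half a unit, there are 7/2 units in 413,000, so one unit is 118,000. Whole-blood lines (Hamish, Leilani, and Fionn) take 118,000 each; half-blood lines (Ronan) take 59,000 each.

Fionn receives 118,000.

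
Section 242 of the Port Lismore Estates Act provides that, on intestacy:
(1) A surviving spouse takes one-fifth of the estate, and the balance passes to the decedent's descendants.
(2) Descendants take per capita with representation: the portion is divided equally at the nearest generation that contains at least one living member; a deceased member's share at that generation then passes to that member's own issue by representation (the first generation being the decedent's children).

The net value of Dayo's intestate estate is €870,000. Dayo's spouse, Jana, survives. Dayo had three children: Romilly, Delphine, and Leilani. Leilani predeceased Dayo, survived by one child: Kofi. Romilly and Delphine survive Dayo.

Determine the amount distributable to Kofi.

Jana takes one-fifth of €870,000 = €174,000. The remaining €696,000 passes to the descendants.
The descendants' portion (€696,000) is divided into 3 shares of €232,000: Romilly and Delphine each take €232,000; Leilani's €232,000 share passes to Leilani's issue.
Leilani's share (€232,000) passes entirely to Kofi.

Kofi receives €232,000.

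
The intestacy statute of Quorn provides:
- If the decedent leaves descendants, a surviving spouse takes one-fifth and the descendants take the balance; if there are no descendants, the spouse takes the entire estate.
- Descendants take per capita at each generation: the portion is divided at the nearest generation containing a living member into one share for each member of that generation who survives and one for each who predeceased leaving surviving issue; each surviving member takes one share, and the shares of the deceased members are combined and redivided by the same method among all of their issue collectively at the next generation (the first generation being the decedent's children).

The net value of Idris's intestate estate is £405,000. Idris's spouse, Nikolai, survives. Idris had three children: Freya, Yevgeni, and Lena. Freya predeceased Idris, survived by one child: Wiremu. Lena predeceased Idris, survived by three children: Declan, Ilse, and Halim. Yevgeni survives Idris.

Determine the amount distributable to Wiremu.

Nikolai takes one-fifth of £405,000 = £81,000. The remaining £324,000 passes to the descendants.
The descendants' portion (£324,000) is divided at the children's generation into 3 shares of £108,000. Yevgeni takes £108,000. The 2 shares of the deceased (Freya and Lena) are combined into a pool of £216,000.
That pool (£216,000) is divided at the grandchildren's generation equally among Wiremu, Declan, Ilse, and Halim: £54,000 each.

Wiremu receives £54,000.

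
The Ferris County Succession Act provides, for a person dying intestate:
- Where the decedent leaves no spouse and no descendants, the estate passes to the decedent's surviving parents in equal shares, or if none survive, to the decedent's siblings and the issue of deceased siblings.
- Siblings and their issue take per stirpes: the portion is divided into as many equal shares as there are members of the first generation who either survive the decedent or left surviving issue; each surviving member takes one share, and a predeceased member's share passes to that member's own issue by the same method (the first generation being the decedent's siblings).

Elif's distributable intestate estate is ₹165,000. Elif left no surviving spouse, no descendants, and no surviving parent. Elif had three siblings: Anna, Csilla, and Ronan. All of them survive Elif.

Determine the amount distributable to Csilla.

Csilla receives ₹55,000.

The entire ₹165,000 passes to the siblings and their issue.
That amount (₹165,000) is divided into 3 shares of ₹55,000: Anna, Csilla, and Ronan each take ₹55,000.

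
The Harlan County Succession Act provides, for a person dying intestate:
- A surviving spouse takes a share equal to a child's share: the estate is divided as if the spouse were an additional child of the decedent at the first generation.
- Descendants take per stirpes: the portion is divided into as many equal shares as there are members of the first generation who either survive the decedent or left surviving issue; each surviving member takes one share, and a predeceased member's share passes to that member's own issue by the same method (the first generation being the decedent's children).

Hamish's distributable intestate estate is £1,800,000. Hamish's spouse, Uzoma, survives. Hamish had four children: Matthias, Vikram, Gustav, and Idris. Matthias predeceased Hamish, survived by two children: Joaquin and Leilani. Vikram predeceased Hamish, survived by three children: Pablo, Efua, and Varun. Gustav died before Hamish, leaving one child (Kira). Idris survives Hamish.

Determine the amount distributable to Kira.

Kira receives £360,000.

The spouse counts as an additional share at the children's level, so there are 5 primary shares of £360,000. Uzoma takes one such share (£360,000).
The children's combined portion (£1,440,000) is divided into 4 shares of £360,000: Idris takes £360,000; Matthias's £360,000 share passes to Matthias's issue; Vikram's £360,000 share passes to Vikram's issue; Gustav's £360,000 share passes to Gustav's issue.
Matthias's share (£360,000) is divided into 2 shares of £180,000: Joaquin and Leilani each take £180,000.
Vikram's share (£360,000) is divided into 3 shares of £120,000: Pablo, Efua, and Varun each take £120,000.
Gustav's share (£360,000) passes entirely to Kira.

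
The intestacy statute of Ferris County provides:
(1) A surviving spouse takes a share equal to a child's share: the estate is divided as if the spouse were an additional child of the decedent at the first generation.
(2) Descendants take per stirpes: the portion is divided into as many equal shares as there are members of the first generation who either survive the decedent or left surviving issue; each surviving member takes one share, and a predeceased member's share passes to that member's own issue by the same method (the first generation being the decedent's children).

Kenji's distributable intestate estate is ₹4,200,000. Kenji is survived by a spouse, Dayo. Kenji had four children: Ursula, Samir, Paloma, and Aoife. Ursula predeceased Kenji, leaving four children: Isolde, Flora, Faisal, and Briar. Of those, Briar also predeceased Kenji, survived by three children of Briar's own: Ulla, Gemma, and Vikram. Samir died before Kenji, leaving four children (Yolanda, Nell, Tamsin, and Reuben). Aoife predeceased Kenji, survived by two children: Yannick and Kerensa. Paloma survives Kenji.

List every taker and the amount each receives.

The spouse counts as an additional share at the children's level, so there are 5 primary shares of ₹840,000. Dayo takes one such share (₹840,000).
The children's combined portion (₹3,360,000) is divided into 4 shares of ₹840,000: Paloma takes ₹840,000; Ursula's ₹840,000 share passes to Ursula's issue; Samir's ₹840,000 share passes to Samir's issue; Aoife's ₹840,000 share passes to Aoife's issue.
Ursula's share (₹840,000) is divided into 4 shares of ₹210,000: Isolde, Flora, and Faisal each take ₹210,000; Briar's ₹210,000 share passes to Briar's issue.
Briar's share (₹210,000) is divided into 3 shares of ₹70,000: Ulla, Gemma, and Vikram each take ₹70,000.
Samir's share (₹840,000) is divided into 4 shares of ₹210,000: Yolanda, Nell, Tamsin, and Reuben each take ₹210,000.
Aoife's share (₹840,000) is divided into 2 shares of ₹420,000: Yannick and Kerensa each take ₹420,000.

Dayo: ₹840,000; Isolde: ₹210,000; Flora: ₹210,000; Faisal: ₹210,000; Ulla: ₹70,000; Gemma: ₹70,000; Vikram: ₹70,000; Yolanda: ₹210,000; Nell: ₹210,000; Tamsin: ₹210,000; Reuben: ₹210,000; Paloma: ₹840,000; Yannick: ₹420,000; Kerensa: ₹420,000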